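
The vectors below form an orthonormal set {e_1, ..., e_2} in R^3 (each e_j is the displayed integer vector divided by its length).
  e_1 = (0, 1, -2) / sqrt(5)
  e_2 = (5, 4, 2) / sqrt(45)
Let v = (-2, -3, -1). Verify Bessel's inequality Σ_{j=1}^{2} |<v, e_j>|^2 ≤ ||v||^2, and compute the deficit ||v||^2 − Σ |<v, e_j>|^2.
Σ |<v, e_j>|^2 = 13; ||v||^2 = 14; deficit = 1

Write each e_j = u_j / sqrt(<u_j, u_j>) where u_j is the displayed integer vector. Then <v, e_j> = <v, u_j> / sqrt(<u_j, u_j>), so |<v, e_j>|^2 = <v, u_j>^2 / <u_j, u_j>.
Coefficients: <v, e_1> = -1/sqrt(5), <v, e_2> = -24/sqrt(45).
Square and sum: Σ |<v, e_j>|^2 = 13.
Compute ||v||^2 = v·v = 14.
Deficit = 14 − 13 = 1 ≥ 0, confirming Bessel's inequality. (The deficit equals ||v − Σ <v,e_j> e_j||^2, the squared distance from v to span{e_j}.)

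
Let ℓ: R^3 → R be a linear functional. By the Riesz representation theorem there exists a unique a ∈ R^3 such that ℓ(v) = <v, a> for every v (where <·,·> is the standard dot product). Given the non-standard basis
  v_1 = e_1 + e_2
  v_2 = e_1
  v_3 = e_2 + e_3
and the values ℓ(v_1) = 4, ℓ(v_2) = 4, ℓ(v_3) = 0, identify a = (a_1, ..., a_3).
a = (4, 0, 0)

Write a = (a_1, ..., a_3) in the standard basis. For each basis vector v_i, ℓ(v_i) = <v_i, a> is a linear equation in the a_j's. Collect the n equations into a matrix system V a = ℓ, where row i of V is v_i (expressed in the standard basis). Since V is invertible (lower-triangular with 1s on the diagonal, up to permutation), solve by back-substitution:
  V =
[[1, 1, 0],
 [1, 0, 0],
 [0, 1, 1]]
  V a = (4, 4, 0)
Solving gives a = (4, 0, 0).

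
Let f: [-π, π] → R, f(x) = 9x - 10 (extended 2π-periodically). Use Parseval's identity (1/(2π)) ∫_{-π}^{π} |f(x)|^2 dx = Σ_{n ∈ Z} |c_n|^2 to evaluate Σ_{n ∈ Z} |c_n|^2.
Σ |c_n|^2 = 27π^2 + 100

Expand and integrate term by term over [-π, π]:
  ∫ (9x)^2 dx = 81·(2π^3/3); ∫ 2·9·(-10)·x dx = 0 (odd integrand); ∫ (-10)^2 dx = 100·2π.
So (1/(2π)) ∫_{-π}^{π} (9x - 10)^2 dx = 81π^2/3 + 100 = 27π^2 + 100.
Parseval ⇒ Σ |c_n|^2 = 27π^2 + 100.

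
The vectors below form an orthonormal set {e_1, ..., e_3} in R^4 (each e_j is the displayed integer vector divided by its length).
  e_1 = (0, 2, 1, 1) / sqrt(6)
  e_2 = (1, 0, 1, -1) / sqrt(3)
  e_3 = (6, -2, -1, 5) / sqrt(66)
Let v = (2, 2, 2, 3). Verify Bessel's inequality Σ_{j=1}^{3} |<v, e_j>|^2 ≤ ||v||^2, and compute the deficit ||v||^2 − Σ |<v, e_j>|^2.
Σ |<v, e_j>|^2 = 677/33; ||v||^2 = 21; deficit = 16/33

Write each e_j = u_j / sqrt(<u_j, u_j>) where u_j is the displayed integer vector. Then <v, e_j> = <v, u_j> / sqrt(<u_j, u_j>), so |<v, e_j>|^2 = <v, u_j>^2 / <u_j, u_j>.
Coefficients: <v, e_1> = 9/sqrt(6), <v, e_2> = 1/sqrt(3), <v, e_3> = 21/sqrt(66).
Square and sum: Σ |<v, e_j>|^2 = 677/33.
Compute ||v||^2 = v·v = 21.
Deficit = 21 − 677/33 = 16/33 ≥ 0, confirming Bessel's inequality. (The deficit equals ||v − Σ <v,e_j> e_j||^2, the squared distance from v to span{e_j}.)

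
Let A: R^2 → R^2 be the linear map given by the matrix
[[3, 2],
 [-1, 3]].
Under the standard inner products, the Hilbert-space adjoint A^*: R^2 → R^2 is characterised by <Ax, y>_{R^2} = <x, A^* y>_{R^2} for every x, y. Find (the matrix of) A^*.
A^* = A^T =
[[3, -1],
 [2, 3]]

For real matrices with standard dot products, the defining identity <Ax, y> = <x, A^* y> gives (Ax)^T y = x^T (A^*) y, i.e. x^T A^T y = x^T (A^*) y. Since this holds for all x, y, we must have A^* = A^T. Therefore
A^* =
[[3, -1],
 [2, 3]].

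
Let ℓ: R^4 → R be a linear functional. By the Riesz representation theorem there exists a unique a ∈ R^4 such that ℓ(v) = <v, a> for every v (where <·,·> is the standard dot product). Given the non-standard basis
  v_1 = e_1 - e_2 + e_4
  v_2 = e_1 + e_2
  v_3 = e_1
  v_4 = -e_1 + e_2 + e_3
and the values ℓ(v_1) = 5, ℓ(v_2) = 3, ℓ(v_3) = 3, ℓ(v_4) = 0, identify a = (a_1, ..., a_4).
a = (3, 0, 3, 2)

Write a = (a_1, ..., a_4) in the standard basis. For each basis vector v_i, ℓ(v_i) = <v_i, a> is a linear equation in the a_j's. Collect the n equations into a matrix system V a = ℓ, where row i of V is v_i (expressed in the standard basis). Since V is invertible (lower-triangular with 1s on the diagonal, up to permutation), solve by back-substitution:
  V =
[[1, -1, 0, 1],
 [1, 1, 0, 0],
 [1, 0, 0, 0],
 [-1, 1, 1, 0]]
  V a = (5, 3, 3, 0)
Solving gives a = (3, 0, 3, 2).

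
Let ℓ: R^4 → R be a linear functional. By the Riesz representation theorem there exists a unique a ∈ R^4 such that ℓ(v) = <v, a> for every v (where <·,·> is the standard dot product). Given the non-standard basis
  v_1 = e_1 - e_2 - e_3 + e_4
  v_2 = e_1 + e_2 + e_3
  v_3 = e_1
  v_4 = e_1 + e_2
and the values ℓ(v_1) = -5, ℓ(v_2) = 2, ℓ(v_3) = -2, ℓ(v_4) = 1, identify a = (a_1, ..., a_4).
a = (-2, 3, 1, 1)

Write a = (a_1, ..., a_4) in the standard basis. For each basis vector v_i, ℓ(v_i) = <v_i, a> is a linear equation in the a_j's. Collect the n equations into a matrix system V a = ℓ, where row i of V is v_i (expressed in the standard basis). Since V is invertible (lower-triangular with 1s on the diagonal, up to permutation), solve by back-substitution:
  V =
[[1, -1, -1, 1],
 [1, 1, 1, 0],
 [1, 0, 0, 0],
 [1, 1, 0, 0]]
  V a = (-5, 2, -2, 1)
Solving gives a = (-2, 3, 1, 1).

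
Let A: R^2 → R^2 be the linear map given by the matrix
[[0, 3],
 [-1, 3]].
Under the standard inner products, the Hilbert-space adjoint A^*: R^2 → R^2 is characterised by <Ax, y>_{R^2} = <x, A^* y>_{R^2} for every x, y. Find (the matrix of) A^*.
A^* = A^T =
[[0, -1],
 [3, 3]]

For real matrices with standard dot products, the defining identity <Ax, y> = <x, A^* y> gives (Ax)^T y = x^T (A^*) y, i.e. x^T A^T y = x^T (A^*) y. Since this holds for all x, y, we must have A^* = A^T. Therefore
A^* =
[[0, -1],
 [3, 3]].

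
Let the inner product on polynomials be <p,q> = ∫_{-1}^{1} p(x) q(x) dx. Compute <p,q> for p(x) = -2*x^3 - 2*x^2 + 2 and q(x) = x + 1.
<p,q> = 28/15

Expand the product: p(x)·q(x) = -2*x^4 - 4*x^3 - 2*x^2 + 2*x + 2.
∫_{-1}^{1} of each monomial x^k gives [2/(k+1) if k even, 0 if k odd]. Integrating term-by-term (or equivalently evaluating the antiderivative F(x) = -2*x^5/5 - x^4 - 2*x^3/3 + x^2 + 2*x at the endpoints):
  F(1) − F(−1) = 14/15 − (-14/15) = 28/15.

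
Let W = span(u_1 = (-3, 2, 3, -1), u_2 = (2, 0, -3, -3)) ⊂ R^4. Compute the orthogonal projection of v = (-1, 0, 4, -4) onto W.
proj_W(v) = (-409/181, 394/181, 318/181, -470/181)

Set up U = [u_1 | ... | u_2] ∈ R^(4×2). The projector onto W = col(U) is P = U (U^T U)^(-1) U^T.
Compute U^T U =
  [23, -12]
  [-12, 22],
and U^T v = (19, -2).
Solve U^T U · c = U^T v for the coefficients: c = (197/181, 91/181). The projection is proj_W(v) = U c.
Check: (v - proj_W(v)) · u_1 = 0  (should be 0).
Check: (v - proj_W(v)) · u_2 = 0  (should be 0).
Result: proj_W(v) = (-409/181, 394/181, 318/181, -470/181).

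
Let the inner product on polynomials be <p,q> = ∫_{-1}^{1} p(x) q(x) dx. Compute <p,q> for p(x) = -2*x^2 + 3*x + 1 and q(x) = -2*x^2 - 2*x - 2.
<p,q> = -76/15

Expand the product: p(x)·q(x) = 4*x^4 - 2*x^3 - 4*x^2 - 8*x - 2.
∫_{-1}^{1} of each monomial x^k gives [2/(k+1) if k even, 0 if k odd]. Integrating term-by-term (or equivalently evaluating the antiderivative F(x) = 4*x^5/5 - x^4/2 - 4*x^3/3 - 4*x^2 - 2*x at the endpoints):
  F(1) − F(−1) = -211/30 − (-59/30) = -76/15.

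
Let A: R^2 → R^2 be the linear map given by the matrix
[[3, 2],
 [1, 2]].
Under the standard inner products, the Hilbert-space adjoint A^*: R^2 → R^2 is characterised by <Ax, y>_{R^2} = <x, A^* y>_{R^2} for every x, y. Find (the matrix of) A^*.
A^* = A^T =
[[3, 1],
 [2, 2]]

For real matrices with standard dot products, the defining identity <Ax, y> = <x, A^* y> gives (Ax)^T y = x^T (A^*) y, i.e. x^T A^T y = x^T (A^*) y. Since this holds for all x, y, we must have A^* = A^T. Therefore
A^* =
[[3, 1],
 [2, 2]].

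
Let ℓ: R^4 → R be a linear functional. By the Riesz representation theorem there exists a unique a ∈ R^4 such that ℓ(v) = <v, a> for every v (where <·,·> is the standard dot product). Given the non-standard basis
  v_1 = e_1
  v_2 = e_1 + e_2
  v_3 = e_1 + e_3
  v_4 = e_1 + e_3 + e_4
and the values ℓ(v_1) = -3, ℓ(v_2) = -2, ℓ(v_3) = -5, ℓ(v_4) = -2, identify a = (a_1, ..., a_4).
a = (-3, 1, -2, 3)

Write a = (a_1, ..., a_4) in the standard basis. For each basis vector v_i, ℓ(v_i) = <v_i, a> is a linear equation in the a_j's. Collect the n equations into a matrix system V a = ℓ, where row i of V is v_i (expressed in the standard basis). Since V is invertible (lower-triangular with 1s on the diagonal, up to permutation), solve by back-substitution:
  V =
[[1, 0, 0, 0],
 [1, 1, 0, 0],
 [1, 0, 1, 0],
 [1, 0, 1, 1]]
  V a = (-3, -2, -5, -2)
Solving gives a = (-3, 1, -2, 3).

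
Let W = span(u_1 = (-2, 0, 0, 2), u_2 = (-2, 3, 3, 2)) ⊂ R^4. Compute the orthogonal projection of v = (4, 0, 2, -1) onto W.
proj_W(v) = (5/2, 1, 1, -5/2)

Set up U = [u_1 | ... | u_2] ∈ R^(4×2). The projector onto W = col(U) is P = U (U^T U)^(-1) U^T.
Compute U^T U =
  [8, 8]
  [8, 26],
and U^T v = (-10, -4).
Solve U^T U · c = U^T v for the coefficients: c = (-19/12, 1/3). The projection is proj_W(v) = U c.
Check: (v - proj_W(v)) · u_1 = 0  (should be 0).
Check: (v - proj_W(v)) · u_2 = 0  (should be 0).
Result: proj_W(v) = (5/2, 1, 1, -5/2).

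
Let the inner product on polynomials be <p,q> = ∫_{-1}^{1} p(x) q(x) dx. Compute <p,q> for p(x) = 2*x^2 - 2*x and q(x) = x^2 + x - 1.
<p,q> = -28/15

Expand the product: p(x)·q(x) = 2*x^4 - 4*x^2 + 2*x.
∫_{-1}^{1} of each monomial x^k gives [2/(k+1) if k even, 0 if k odd]. Integrating term-by-term (or equivalently evaluating the antiderivative F(x) = 2*x^5/5 - 4*x^3/3 + x^2 at the endpoints):
  F(1) − F(−1) = 1/15 − (29/15) = -28/15.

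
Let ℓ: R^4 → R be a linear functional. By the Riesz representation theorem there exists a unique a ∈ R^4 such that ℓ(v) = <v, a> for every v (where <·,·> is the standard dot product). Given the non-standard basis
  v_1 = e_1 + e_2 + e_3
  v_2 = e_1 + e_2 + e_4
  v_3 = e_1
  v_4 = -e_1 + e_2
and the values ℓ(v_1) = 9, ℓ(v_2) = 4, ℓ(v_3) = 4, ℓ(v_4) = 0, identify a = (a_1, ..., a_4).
a = (4, 4, 1, -4)

Write a = (a_1, ..., a_4) in the standard basis. For each basis vector v_i, ℓ(v_i) = <v_i, a> is a linear equation in the a_j's. Collect the n equations into a matrix system V a = ℓ, where row i of V is v_i (expressed in the standard basis). Since V is invertible (lower-triangular with 1s on the diagonal, up to permutation), solve by back-substitution:
  V =
[[1, 1, 1, 0],
 [1, 1, 0, 1],
 [1, 0, 0, 0],
 [-1, 1, 0, 0]]
  V a = (9, 4, 4, 0)
Solving gives a = (4, 4, 1, -4).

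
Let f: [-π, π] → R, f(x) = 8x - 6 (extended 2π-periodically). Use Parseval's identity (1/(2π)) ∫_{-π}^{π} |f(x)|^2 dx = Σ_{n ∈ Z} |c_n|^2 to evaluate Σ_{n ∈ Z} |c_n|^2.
Σ |c_n|^2 = 64π^2/3 + 36

Expand and integrate term by term over [-π, π]:
  ∫ (8x)^2 dx = 64·(2π^3/3); ∫ 2·8·(-6)·x dx = 0 (odd integrand); ∫ (-6)^2 dx = 36·2π.
So (1/(2π)) ∫_{-π}^{π} (8x - 6)^2 dx = 64π^2/3 + 36 = 64π^2/3 + 36.
Parseval ⇒ Σ |c_n|^2 = 64π^2/3 + 36.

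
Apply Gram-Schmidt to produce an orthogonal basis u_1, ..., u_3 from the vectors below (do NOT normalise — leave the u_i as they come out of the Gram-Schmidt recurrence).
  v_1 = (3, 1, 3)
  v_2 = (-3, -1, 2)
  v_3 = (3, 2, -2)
Orthogonal basis:
  u_1 = (3, 1, 3)
  u_2 = (-45/19, -15/19, 50/19)
  u_3 = (-3/10, 9/10, 0)

Apply the Gram-Schmidt recurrence
  u_1 = v_1
  u_i = v_i − Σ_{j<i} ((v_i · u_j) / (u_j · u_j)) · u_j.

Step by step this gives:
  u_1 = (3, 1, 3)
  u_2 = (-45/19, -15/19, 50/19)
  u_3 = (-3/10, 9/10, 0)

Orthogonality check:
  u_2 · u_1 = 0 (should be 0)
  u_3 · u_1 = 0 (should be 0)
  u_3 · u_2 = 0 (should be 0)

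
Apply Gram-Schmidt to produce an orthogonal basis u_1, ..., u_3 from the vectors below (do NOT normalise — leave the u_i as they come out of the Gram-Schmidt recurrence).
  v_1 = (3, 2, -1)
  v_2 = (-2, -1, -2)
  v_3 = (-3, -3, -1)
Orthogonal basis:
  u_1 = (3, 2, -1)
  u_2 = (-5/7, -1/7, -17/7)
  u_3 = (5/9, -8/9, -1/9)

Apply the Gram-Schmidt recurrence
  u_1 = v_1
  u_i = v_i − Σ_{j<i} ((v_i · u_j) / (u_j · u_j)) · u_j.

Step by step this gives:
  u_1 = (3, 2, -1)
  u_2 = (-5/7, -1/7, -17/7)
  u_3 = (5/9, -8/9, -1/9)

Orthogonality check:
  u_2 · u_1 = 0 (should be 0)
  u_3 · u_1 = 0 (should be 0)
  u_3 · u_2 = 0 (should be 0)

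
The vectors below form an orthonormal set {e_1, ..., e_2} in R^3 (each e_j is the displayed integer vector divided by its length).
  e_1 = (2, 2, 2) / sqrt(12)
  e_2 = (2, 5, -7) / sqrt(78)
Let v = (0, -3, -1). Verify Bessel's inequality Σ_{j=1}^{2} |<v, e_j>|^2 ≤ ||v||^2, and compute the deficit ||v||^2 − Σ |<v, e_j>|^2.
Σ |<v, e_j>|^2 = 80/13; ||v||^2 = 10; deficit = 50/13

Write each e_j = u_j / sqrt(<u_j, u_j>) where u_j is the displayed integer vector. Then <v, e_j> = <v, u_j> / sqrt(<u_j, u_j>), so |<v, e_j>|^2 = <v, u_j>^2 / <u_j, u_j>.
Coefficients: <v, e_1> = -8/sqrt(12), <v, e_2> = -8/sqrt(78).
Square and sum: Σ |<v, e_j>|^2 = 80/13.
Compute ||v||^2 = v·v = 10.
Deficit = 10 − 80/13 = 50/13 ≥ 0, confirming Bessel's inequality. (The deficit equals ||v − Σ <v,e_j> e_j||^2, the squared distance from v to span{e_j}.)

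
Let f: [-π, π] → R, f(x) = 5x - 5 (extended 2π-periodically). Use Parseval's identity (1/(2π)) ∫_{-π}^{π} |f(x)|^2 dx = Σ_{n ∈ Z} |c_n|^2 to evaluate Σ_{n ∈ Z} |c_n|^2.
Σ |c_n|^2 = 25π^2/3 + 25

Expand and integrate term by term over [-π, π]:
  ∫ (5x)^2 dx = 25·(2π^3/3); ∫ 2·5·(-5)·x dx = 0 (odd integrand); ∫ (-5)^2 dx = 25·2π.
So (1/(2π)) ∫_{-π}^{π} (5x - 5)^2 dx = 25π^2/3 + 25 = 25π^2/3 + 25.
Parseval ⇒ Σ |c_n|^2 = 25π^2/3 + 25.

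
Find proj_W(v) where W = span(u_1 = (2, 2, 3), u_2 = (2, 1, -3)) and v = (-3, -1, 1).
proj_W(v) = (-570/229, -385/229, 255/229)

Set up U = [u_1 | ... | u_2] ∈ R^(3×2). The projector onto W = col(U) is P = U (U^T U)^(-1) U^T.
Compute U^T U =
  [17, -3]
  [-3, 14],
and U^T v = (-5, -10).
Solve U^T U · c = U^T v for the coefficients: c = (-100/229, -185/229). The projection is proj_W(v) = U c.
Check: (v - proj_W(v)) · u_1 = 0  (should be 0).
Check: (v - proj_W(v)) · u_2 = 0  (should be 0).
Result: proj_W(v) = (-570/229, -385/229, 255/229).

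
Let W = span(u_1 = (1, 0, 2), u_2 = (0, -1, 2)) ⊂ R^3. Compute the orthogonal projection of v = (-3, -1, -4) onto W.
proj_W(v) = (-3, -1, -4)

Set up U = [u_1 | ... | u_2] ∈ R^(3×2). The projector onto W = col(U) is P = U (U^T U)^(-1) U^T.
Compute U^T U =
  [5, 4]
  [4, 5],
and U^T v = (-11, -7).
Solve U^T U · c = U^T v for the coefficients: c = (-3, 1). The projection is proj_W(v) = U c.
Check: (v - proj_W(v)) · u_1 = 0  (should be 0).
Check: (v - proj_W(v)) · u_2 = 0  (should be 0).
Result: proj_W(v) = (-3, -1, -4).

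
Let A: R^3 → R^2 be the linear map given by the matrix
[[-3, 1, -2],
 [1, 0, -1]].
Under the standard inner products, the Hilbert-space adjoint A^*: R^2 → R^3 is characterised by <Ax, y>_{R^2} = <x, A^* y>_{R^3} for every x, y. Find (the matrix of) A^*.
A^* = A^T =
[[-3, 1],
 [1, 0],
 [-2, -1]]

For real matrices with standard dot products, the defining identity <Ax, y> = <x, A^* y> gives (Ax)^T y = x^T (A^*) y, i.e. x^T A^T y = x^T (A^*) y. Since this holds for all x, y, we must have A^* = A^T. Therefore
A^* =
[[-3, 1],
 [1, 0],
 [-2, -1]].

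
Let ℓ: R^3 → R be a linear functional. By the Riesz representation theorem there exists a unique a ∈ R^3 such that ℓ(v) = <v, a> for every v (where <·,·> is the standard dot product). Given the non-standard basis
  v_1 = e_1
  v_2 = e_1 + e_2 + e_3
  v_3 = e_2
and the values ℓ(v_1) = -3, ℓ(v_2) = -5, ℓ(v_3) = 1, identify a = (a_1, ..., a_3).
a = (-3, 1, -3)

Write a = (a_1, ..., a_3) in the standard basis. For each basis vector v_i, ℓ(v_i) = <v_i, a> is a linear equation in the a_j's. Collect the n equations into a matrix system V a = ℓ, where row i of V is v_i (expressed in the standard basis). Since V is invertible (lower-triangular with 1s on the diagonal, up to permutation), solve by back-substitution:
  V =
[[1, 0, 0],
 [1, 1, 1],
 [0, 1, 0]]
  V a = (-3, -5, 1)
Solving gives a = (-3, 1, -3).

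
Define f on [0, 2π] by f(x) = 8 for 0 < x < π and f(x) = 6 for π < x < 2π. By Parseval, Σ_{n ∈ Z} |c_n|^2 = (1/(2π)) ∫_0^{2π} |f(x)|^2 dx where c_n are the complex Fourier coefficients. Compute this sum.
Σ |c_n|^2 = 50

Parseval equates the L^2 energy of f (normalised by 1/(2π)) with the ℓ^2 sum of its Fourier coefficients: (1/(2π)) ∫_0^{2π} |f|^2 = Σ |c_n|^2.
Compute the left side: (1/(2π)) [∫_0^π 8^2 dx + ∫_π^{2π} 6^2 dx] = (1/(2π)) · (64π + 36π) = (64 + 36)/2 = 50.
So Σ_{n ∈ Z} |c_n|^2 = 50.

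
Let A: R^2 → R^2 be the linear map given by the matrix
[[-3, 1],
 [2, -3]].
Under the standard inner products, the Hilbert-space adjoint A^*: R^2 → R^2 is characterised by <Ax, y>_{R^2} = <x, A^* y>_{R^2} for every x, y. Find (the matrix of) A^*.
A^* = A^T =
[[-3, 2],
 [1, -3]]

For real matrices with standard dot products, the defining identity <Ax, y> = <x, A^* y> gives (Ax)^T y = x^T (A^*) y, i.e. x^T A^T y = x^T (A^*) y. Since this holds for all x, y, we must have A^* = A^T. Therefore
A^* =
[[-3, 2],
 [1, -3]].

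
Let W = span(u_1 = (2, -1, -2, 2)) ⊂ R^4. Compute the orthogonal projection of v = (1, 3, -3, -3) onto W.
proj_W(v) = (-2/13, 1/13, 2/13, -2/13)

Set up U = [u_1 | ... | u_1] ∈ R^(4×1). The projector onto W = col(U) is P = U (U^T U)^(-1) U^T.
Compute U^T U =
  [13],
and U^T v = (-1).
Solve U^T U · c = U^T v for the coefficients: c = (-1/13). The projection is proj_W(v) = U c.
Check: (v - proj_W(v)) · u_1 = 0  (should be 0).
Result: proj_W(v) = (-2/13, 1/13, 2/13, -2/13).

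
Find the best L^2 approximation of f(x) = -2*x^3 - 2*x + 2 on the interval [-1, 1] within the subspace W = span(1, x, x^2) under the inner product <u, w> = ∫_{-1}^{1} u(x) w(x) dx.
g(x) = 2 - 16*x/5

The best approximation g ∈ W is the orthogonal projection of f onto W. Writing g = a_0 + a_1 x + a_2 x^2, the coefficients solve the normal equations G · a = b where
  G_{ij} = <φ_i, φ_j> and b_i = <f, φ_i>, with φ_0 = 1, φ_1 = x, φ_2 = x^2.
G =
  [2, 0, 2/3]
  [0, 2/3, 0]
  [2/3, 0, 2/5],
b = (4, -32/15, 4/3).
Solving gives a_0 = 2, a_1 = -16/5, a_2 = 0, so
  g(x) = 2 - 16*x/5.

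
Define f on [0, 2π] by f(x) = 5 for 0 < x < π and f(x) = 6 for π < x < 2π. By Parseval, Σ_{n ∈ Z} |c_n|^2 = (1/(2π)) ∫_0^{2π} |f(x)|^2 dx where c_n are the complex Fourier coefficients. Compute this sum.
Σ |c_n|^2 = 61/2

Parseval equates the L^2 energy of f (normalised by 1/(2π)) with the ℓ^2 sum of its Fourier coefficients: (1/(2π)) ∫_0^{2π} |f|^2 = Σ |c_n|^2.
Compute the left side: (1/(2π)) [∫_0^π 5^2 dx + ∫_π^{2π} 6^2 dx] = (1/(2π)) · (25π + 36π) = (25 + 36)/2 = 61/2.
So Σ_{n ∈ Z} |c_n|^2 = 61/2.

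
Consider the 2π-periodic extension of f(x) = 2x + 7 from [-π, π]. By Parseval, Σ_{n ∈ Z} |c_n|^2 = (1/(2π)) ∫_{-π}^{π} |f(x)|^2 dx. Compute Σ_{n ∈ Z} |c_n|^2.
Σ |c_n|^2 = 4π^2/3 + 49

Expand and integrate term by term over [-π, π]:
  ∫ (2x)^2 dx = 4·(2π^3/3); ∫ 2·2·(7)·x dx = 0 (odd integrand); ∫ 7^2 dx = 49·2π.
So (1/(2π)) ∫_{-π}^{π} (2x + 7)^2 dx = 4π^2/3 + 49 = 4π^2/3 + 49.
Parseval ⇒ Σ |c_n|^2 = 4π^2/3 + 49.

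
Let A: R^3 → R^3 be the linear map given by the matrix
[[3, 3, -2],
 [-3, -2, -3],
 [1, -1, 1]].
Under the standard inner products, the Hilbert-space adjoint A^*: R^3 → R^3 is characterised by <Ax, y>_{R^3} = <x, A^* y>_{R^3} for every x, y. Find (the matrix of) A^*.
A^* = A^T =
[[3, -3, 1],
 [3, -2, -1],
 [-2, -3, 1]]

For real matrices with standard dot products, the defining identity <Ax, y> = <x, A^* y> gives (Ax)^T y = x^T (A^*) y, i.e. x^T A^T y = x^T (A^*) y. Since this holds for all x, y, we must have A^* = A^T. Therefore
A^* =
[[3, -3, 1],
 [3, -2, -1],
 [-2, -3, 1]].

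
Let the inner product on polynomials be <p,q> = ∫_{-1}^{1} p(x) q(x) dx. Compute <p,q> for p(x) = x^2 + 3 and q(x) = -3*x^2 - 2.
<p,q> = -308/15

Expand the product: p(x)·q(x) = -3*x^4 - 11*x^2 - 6.
∫_{-1}^{1} of each monomial x^k gives [2/(k+1) if k even, 0 if k odd]. Integrating term-by-term (or equivalently evaluating the antiderivative F(x) = -3*x^5/5 - 11*x^3/3 - 6*x at the endpoints):
  F(1) − F(−1) = -154/15 − (154/15) = -308/15.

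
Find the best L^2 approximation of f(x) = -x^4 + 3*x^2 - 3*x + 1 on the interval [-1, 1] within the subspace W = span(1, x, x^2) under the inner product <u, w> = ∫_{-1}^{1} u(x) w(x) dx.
g(x) = 15*x^2/7 - 3*x + 38/35

The best approximation g ∈ W is the orthogonal projection of f onto W. Writing g = a_0 + a_1 x + a_2 x^2, the coefficients solve the normal equations G · a = b where
  G_{ij} = <φ_i, φ_j> and b_i = <f, φ_i>, with φ_0 = 1, φ_1 = x, φ_2 = x^2.
G =
  [2, 0, 2/3]
  [0, 2/3, 0]
  [2/3, 0, 2/5],
b = (18/5, -2, 166/105).
Solving gives a_0 = 38/35, a_1 = -3, a_2 = 15/7, so
  g(x) = 15*x^2/7 - 3*x + 38/35.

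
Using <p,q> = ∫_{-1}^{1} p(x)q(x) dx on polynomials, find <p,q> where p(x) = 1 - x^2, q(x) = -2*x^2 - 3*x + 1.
<p,q> = 4/5

Expand the product: p(x)·q(x) = 2*x^4 + 3*x^3 - 3*x^2 - 3*x + 1.
∫_{-1}^{1} of each monomial x^k gives [2/(k+1) if k even, 0 if k odd]. Integrating term-by-term (or equivalently evaluating the antiderivative F(x) = 2*x^5/5 + 3*x^4/4 - x^3 - 3*x^2/2 + x at the endpoints):
  F(1) − F(−1) = -7/20 − (-23/20) = 4/5.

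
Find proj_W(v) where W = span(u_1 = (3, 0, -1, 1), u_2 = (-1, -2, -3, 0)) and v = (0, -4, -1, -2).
proj_W(v) = (-163/154, -11/7, -349/154, -1/11)

Set up U = [u_1 | ... | u_2] ∈ R^(4×2). The projector onto W = col(U) is P = U (U^T U)^(-1) U^T.
Compute U^T U =
  [11, 0]
  [0, 14],
and U^T v = (-1, 11).
Solve U^T U · c = U^T v for the coefficients: c = (-1/11, 11/14). The projection is proj_W(v) = U c.
Check: (v - proj_W(v)) · u_1 = 0  (should be 0).
Check: (v - proj_W(v)) · u_2 = 0  (should be 0).
Result: proj_W(v) = (-163/154, -11/7, -349/154, -1/11).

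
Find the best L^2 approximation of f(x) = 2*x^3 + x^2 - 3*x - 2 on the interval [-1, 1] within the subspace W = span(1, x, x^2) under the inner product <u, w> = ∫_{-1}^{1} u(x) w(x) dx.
g(x) = x^2 - 9*x/5 - 2

The best approximation g ∈ W is the orthogonal projection of f onto W. Writing g = a_0 + a_1 x + a_2 x^2, the coefficients solve the normal equations G · a = b where
  G_{ij} = <φ_i, φ_j> and b_i = <f, φ_i>, with φ_0 = 1, φ_1 = x, φ_2 = x^2.
G =
  [2, 0, 2/3]
  [0, 2/3, 0]
  [2/3, 0, 2/5],
b = (-10/3, -6/5, -14/15).
Solving gives a_0 = -2, a_1 = -9/5, a_2 = 1, so
  g(x) = x^2 - 9*x/5 - 2.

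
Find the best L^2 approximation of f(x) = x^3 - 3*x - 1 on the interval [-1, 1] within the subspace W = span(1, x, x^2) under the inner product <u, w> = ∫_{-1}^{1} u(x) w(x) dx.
g(x) = -12*x/5 - 1

The best approximation g ∈ W is the orthogonal projection of f onto W. Writing g = a_0 + a_1 x + a_2 x^2, the coefficients solve the normal equations G · a = b where
  G_{ij} = <φ_i, φ_j> and b_i = <f, φ_i>, with φ_0 = 1, φ_1 = x, φ_2 = x^2.
G =
  [2, 0, 2/3]
  [0, 2/3, 0]
  [2/3, 0, 2/5],
b = (-2, -8/5, -2/3).
Solving gives a_0 = -1, a_1 = -12/5, a_2 = 0, so
  g(x) = -12*x/5 - 1.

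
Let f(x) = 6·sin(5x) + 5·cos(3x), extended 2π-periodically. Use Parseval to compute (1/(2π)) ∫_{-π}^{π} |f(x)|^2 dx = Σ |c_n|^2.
Σ |c_n|^2 = 61/2

Expand |f|^2 and use orthogonality of {sin(nx), cos(mx)} on [-π, π]:
  ∫_{-π}^{π} sin(nx)^2 dx = π, ∫ cos(mx)^2 dx = π, and cross terms integrate to 0.
So ∫_{-π}^{π} f(x)^2 dx = 6^2 · π + 5^2 · π = (36 + 25)π.
Divide by 2π: (36 + 25)/2 = 61/2.
By Parseval, this equals Σ |c_n|^2.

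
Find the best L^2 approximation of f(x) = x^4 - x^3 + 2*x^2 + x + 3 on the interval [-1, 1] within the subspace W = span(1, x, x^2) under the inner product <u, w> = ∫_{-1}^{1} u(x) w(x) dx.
g(x) = 20*x^2/7 + 2*x/5 + 102/35

The best approximation g ∈ W is the orthogonal projection of f onto W. Writing g = a_0 + a_1 x + a_2 x^2, the coefficients solve the normal equations G · a = b where
  G_{ij} = <φ_i, φ_j> and b_i = <f, φ_i>, with φ_0 = 1, φ_1 = x, φ_2 = x^2.
G =
  [2, 0, 2/3]
  [0, 2/3, 0]
  [2/3, 0, 2/5],
b = (116/15, 4/15, 108/35).
Solving gives a_0 = 102/35, a_1 = 2/5, a_2 = 20/7, so
  g(x) = 20*x^2/7 + 2*x/5 + 102/35.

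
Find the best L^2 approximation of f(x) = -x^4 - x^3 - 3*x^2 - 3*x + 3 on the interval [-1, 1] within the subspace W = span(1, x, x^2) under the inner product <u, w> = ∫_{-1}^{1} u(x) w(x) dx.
g(x) = -27*x^2/7 - 18*x/5 + 108/35

The best approximation g ∈ W is the orthogonal projection of f onto W. Writing g = a_0 + a_1 x + a_2 x^2, the coefficients solve the normal equations G · a = b where
  G_{ij} = <φ_i, φ_j> and b_i = <f, φ_i>, with φ_0 = 1, φ_1 = x, φ_2 = x^2.
G =
  [2, 0, 2/3]
  [0, 2/3, 0]
  [2/3, 0, 2/5],
b = (18/5, -12/5, 18/35).
Solving gives a_0 = 108/35, a_1 = -18/5, a_2 = -27/7, so
  g(x) = -27*x^2/7 - 18*x/5 + 108/35.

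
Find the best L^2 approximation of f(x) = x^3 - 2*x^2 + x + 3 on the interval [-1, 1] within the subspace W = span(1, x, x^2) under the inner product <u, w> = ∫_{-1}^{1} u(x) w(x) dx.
g(x) = -2*x^2 + 8*x/5 + 3

The best approximation g ∈ W is the orthogonal projection of f onto W. Writing g = a_0 + a_1 x + a_2 x^2, the coefficients solve the normal equations G · a = b where
  G_{ij} = <φ_i, φ_j> and b_i = <f, φ_i>, with φ_0 = 1, φ_1 = x, φ_2 = x^2.
G =
  [2, 0, 2/3]
  [0, 2/3, 0]
  [2/3, 0, 2/5],
b = (14/3, 16/15, 6/5).
Solving gives a_0 = 3, a_1 = 8/5, a_2 = -2, so
  g(x) = -2*x^2 + 8*x/5 + 3.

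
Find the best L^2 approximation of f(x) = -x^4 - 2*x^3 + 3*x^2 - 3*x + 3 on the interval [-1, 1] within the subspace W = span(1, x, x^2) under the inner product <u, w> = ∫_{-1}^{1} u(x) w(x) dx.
g(x) = 15*x^2/7 - 21*x/5 + 108/35

The best approximation g ∈ W is the orthogonal projection of f onto W. Writing g = a_0 + a_1 x + a_2 x^2, the coefficients solve the normal equations G · a = b where
  G_{ij} = <φ_i, φ_j> and b_i = <f, φ_i>, with φ_0 = 1, φ_1 = x, φ_2 = x^2.
G =
  [2, 0, 2/3]
  [0, 2/3, 0]
  [2/3, 0, 2/5],
b = (38/5, -14/5, 102/35).
Solving gives a_0 = 108/35, a_1 = -21/5, a_2 = 15/7, so
  g(x) = 15*x^2/7 - 21*x/5 + 108/35.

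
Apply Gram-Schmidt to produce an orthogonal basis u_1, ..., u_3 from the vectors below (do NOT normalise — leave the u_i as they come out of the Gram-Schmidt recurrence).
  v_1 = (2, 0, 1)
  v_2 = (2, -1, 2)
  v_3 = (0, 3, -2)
Orthogonal basis:
  u_1 = (2, 0, 1)
  u_2 = (-2/5, -1, 4/5)
  u_3 = (-2/9, 4/9, 4/9)

Apply the Gram-Schmidt recurrence
  u_1 = v_1
  u_i = v_i − Σ_{j<i} ((v_i · u_j) / (u_j · u_j)) · u_j.

Step by step this gives:
  u_1 = (2, 0, 1)
  u_2 = (-2/5, -1, 4/5)
  u_3 = (-2/9, 4/9, 4/9)

Orthogonality check:
  u_2 · u_1 = 0 (should be 0)
  u_3 · u_1 = 0 (should be 0)
  u_3 · u_2 = 0 (should be 0)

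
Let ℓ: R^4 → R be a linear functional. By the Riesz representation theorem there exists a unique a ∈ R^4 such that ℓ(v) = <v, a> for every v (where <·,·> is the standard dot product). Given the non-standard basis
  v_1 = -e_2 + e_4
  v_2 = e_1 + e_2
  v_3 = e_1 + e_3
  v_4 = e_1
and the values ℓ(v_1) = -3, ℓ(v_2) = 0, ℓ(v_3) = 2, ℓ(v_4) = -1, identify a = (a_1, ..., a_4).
a = (-1, 1, 3, -2)

Write a = (a_1, ..., a_4) in the standard basis. For each basis vector v_i, ℓ(v_i) = <v_i, a> is a linear equation in the a_j's. Collect the n equations into a matrix system V a = ℓ, where row i of V is v_i (expressed in the standard basis). Since V is invertible (lower-triangular with 1s on the diagonal, up to permutation), solve by back-substitution:
  V =
[[0, -1, 0, 1],
 [1, 1, 0, 0],
 [1, 0, 1, 0],
 [1, 0, 0, 0]]
  V a = (-3, 0, 2, -1)
Solving gives a = (-1, 1, 3, -2).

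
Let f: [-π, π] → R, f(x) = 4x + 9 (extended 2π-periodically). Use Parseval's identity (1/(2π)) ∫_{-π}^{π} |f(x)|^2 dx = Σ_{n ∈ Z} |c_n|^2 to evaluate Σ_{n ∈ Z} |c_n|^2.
Σ |c_n|^2 = 16π^2/3 + 81

Expand and integrate term by term over [-π, π]:
  ∫ (4x)^2 dx = 16·(2π^3/3); ∫ 2·4·(9)·x dx = 0 (odd integrand); ∫ 9^2 dx = 81·2π.
So (1/(2π)) ∫_{-π}^{π} (4x + 9)^2 dx = 16π^2/3 + 81 = 16π^2/3 + 81.
Parseval ⇒ Σ |c_n|^2 = 16π^2/3 + 81.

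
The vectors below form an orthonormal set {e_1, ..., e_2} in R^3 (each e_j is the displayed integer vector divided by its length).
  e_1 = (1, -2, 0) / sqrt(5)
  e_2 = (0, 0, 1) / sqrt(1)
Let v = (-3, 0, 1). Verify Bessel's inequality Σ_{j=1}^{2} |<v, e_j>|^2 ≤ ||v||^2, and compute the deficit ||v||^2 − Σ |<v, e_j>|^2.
Σ |<v, e_j>|^2 = 14/5; ||v||^2 = 10; deficit = 36/5

Write each e_j = u_j / sqrt(<u_j, u_j>) where u_j is the displayed integer vector. Then <v, e_j> = <v, u_j> / sqrt(<u_j, u_j>), so |<v, e_j>|^2 = <v, u_j>^2 / <u_j, u_j>.
Coefficients: <v, e_1> = -3/sqrt(5), <v, e_2> = 1/sqrt(1).
Square and sum: Σ |<v, e_j>|^2 = 14/5.
Compute ||v||^2 = v·v = 10.
Deficit = 10 − 14/5 = 36/5 ≥ 0, confirming Bessel's inequality. (The deficit equals ||v − Σ <v,e_j> e_j||^2, the squared distance from v to span{e_j}.)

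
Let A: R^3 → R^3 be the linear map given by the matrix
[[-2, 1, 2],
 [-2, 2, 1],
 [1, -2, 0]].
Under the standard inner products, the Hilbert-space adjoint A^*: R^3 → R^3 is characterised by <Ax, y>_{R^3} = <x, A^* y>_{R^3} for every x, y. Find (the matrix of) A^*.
A^* = A^T =
[[-2, -2, 1],
 [1, 2, -2],
 [2, 1, 0]]

For real matrices with standard dot products, the defining identity <Ax, y> = <x, A^* y> gives (Ax)^T y = x^T (A^*) y, i.e. x^T A^T y = x^T (A^*) y. Since this holds for all x, y, we must have A^* = A^T. Therefore
A^* =
[[-2, -2, 1],
 [1, 2, -2],
 [2, 1, 0]].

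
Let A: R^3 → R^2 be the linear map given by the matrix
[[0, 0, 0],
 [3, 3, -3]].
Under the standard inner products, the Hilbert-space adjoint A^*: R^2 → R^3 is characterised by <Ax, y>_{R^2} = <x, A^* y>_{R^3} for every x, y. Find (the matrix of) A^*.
A^* = A^T =
[[0, 3],
 [0, 3],
 [0, -3]]

For real matrices with standard dot products, the defining identity <Ax, y> = <x, A^* y> gives (Ax)^T y = x^T (A^*) y, i.e. x^T A^T y = x^T (A^*) y. Since this holds for all x, y, we must have A^* = A^T. Therefore
A^* =
[[0, 3],
 [0, 3],
 [0, -3]].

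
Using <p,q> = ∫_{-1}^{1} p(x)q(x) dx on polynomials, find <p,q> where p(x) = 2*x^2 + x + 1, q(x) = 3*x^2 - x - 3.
<p,q> = -94/15

Expand the product: p(x)·q(x) = 6*x^4 + x^3 - 4*x^2 - 4*x - 3.
∫_{-1}^{1} of each monomial x^k gives [2/(k+1) if k even, 0 if k odd]. Integrating term-by-term (or equivalently evaluating the antiderivative F(x) = 6*x^5/5 + x^4/4 - 4*x^3/3 - 2*x^2 - 3*x at the endpoints):
  F(1) − F(−1) = -293/60 − (83/60) = -94/15.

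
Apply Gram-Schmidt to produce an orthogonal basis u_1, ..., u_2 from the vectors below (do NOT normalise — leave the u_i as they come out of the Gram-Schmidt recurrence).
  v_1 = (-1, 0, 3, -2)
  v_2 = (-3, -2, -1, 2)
Orthogonal basis:
  u_1 = (-1, 0, 3, -2)
  u_2 = (-23/7, -2, -1/7, 10/7)

Apply the Gram-Schmidt recurrence
  u_1 = v_1
  u_i = v_i − Σ_{j<i} ((v_i · u_j) / (u_j · u_j)) · u_j.

Step by step this gives:
  u_1 = (-1, 0, 3, -2)
  u_2 = (-23/7, -2, -1/7, 10/7)

Orthogonality check:
  u_2 · u_1 = 0 (should be 0)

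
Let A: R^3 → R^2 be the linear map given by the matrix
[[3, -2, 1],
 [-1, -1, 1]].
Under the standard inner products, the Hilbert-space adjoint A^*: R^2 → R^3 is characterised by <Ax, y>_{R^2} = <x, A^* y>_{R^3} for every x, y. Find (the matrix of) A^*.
A^* = A^T =
[[3, -1],
 [-2, -1],
 [1, 1]]

For real matrices with standard dot products, the defining identity <Ax, y> = <x, A^* y> gives (Ax)^T y = x^T (A^*) y, i.e. x^T A^T y = x^T (A^*) y. Since this holds for all x, y, we must have A^* = A^T. Therefore
A^* =
[[3, -1],
 [-2, -1],
 [1, 1]].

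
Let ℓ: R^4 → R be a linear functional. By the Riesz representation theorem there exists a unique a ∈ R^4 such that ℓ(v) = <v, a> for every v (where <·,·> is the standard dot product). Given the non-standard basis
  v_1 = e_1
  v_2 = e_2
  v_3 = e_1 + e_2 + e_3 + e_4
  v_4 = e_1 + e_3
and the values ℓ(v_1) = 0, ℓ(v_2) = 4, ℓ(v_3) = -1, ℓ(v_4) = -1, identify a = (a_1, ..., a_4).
a = (0, 4, -1, -4)

Write a = (a_1, ..., a_4) in the standard basis. For each basis vector v_i, ℓ(v_i) = <v_i, a> is a linear equation in the a_j's. Collect the n equations into a matrix system V a = ℓ, where row i of V is v_i (expressed in the standard basis). Since V is invertible (lower-triangular with 1s on the diagonal, up to permutation), solve by back-substitution:
  V =
[[1, 0, 0, 0],
 [0, 1, 0, 0],
 [1, 1, 1, 1],
 [1, 0, 1, 0]]
  V a = (0, 4, -1, -1)
Solving gives a = (0, 4, -1, -4).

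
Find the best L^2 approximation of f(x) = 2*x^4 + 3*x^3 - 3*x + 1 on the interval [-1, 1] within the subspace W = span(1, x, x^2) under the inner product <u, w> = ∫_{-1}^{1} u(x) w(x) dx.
g(x) = 12*x^2/7 - 6*x/5 + 29/35

The best approximation g ∈ W is the orthogonal projection of f onto W. Writing g = a_0 + a_1 x + a_2 x^2, the coefficients solve the normal equations G · a = b where
  G_{ij} = <φ_i, φ_j> and b_i = <f, φ_i>, with φ_0 = 1, φ_1 = x, φ_2 = x^2.
G =
  [2, 0, 2/3]
  [0, 2/3, 0]
  [2/3, 0, 2/5],
b = (14/5, -4/5, 26/21).
Solving gives a_0 = 29/35, a_1 = -6/5, a_2 = 12/7, so
  g(x) = 12*x^2/7 - 6*x/5 + 29/35.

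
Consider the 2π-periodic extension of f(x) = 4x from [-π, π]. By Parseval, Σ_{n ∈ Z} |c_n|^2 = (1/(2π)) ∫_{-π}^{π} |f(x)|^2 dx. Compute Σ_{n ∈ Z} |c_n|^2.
Σ |c_n|^2 = 16π^2/3

Expand and integrate term by term over [-π, π]:
  ∫ (4x)^2 dx = 16·(2π^3/3); ∫ 2·4·(0)·x dx = 0 (odd integrand); ∫ 0^2 dx = 0·2π.
So (1/(2π)) ∫_{-π}^{π} (4x)^2 dx = 16π^2/3 + 0 = 16π^2/3.
Parseval ⇒ Σ |c_n|^2 = 16π^2/3.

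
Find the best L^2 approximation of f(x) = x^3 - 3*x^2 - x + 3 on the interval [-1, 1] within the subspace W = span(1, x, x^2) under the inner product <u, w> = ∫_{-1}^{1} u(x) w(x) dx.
g(x) = -3*x^2 - 2*x/5 + 3

The best approximation g ∈ W is the orthogonal projection of f onto W. Writing g = a_0 + a_1 x + a_2 x^2, the coefficients solve the normal equations G · a = b where
  G_{ij} = <φ_i, φ_j> and b_i = <f, φ_i>, with φ_0 = 1, φ_1 = x, φ_2 = x^2.
G =
  [2, 0, 2/3]
  [0, 2/3, 0]
  [2/3, 0, 2/5],
b = (4, -4/15, 4/5).
Solving gives a_0 = 3, a_1 = -2/5, a_2 = -3, so
  g(x) = -3*x^2 - 2*x/5 + 3.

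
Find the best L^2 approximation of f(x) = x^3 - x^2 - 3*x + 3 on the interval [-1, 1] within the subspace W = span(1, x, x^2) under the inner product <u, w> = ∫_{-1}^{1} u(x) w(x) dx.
g(x) = -x^2 - 12*x/5 + 3

The best approximation g ∈ W is the orthogonal projection of f onto W. Writing g = a_0 + a_1 x + a_2 x^2, the coefficients solve the normal equations G · a = b where
  G_{ij} = <φ_i, φ_j> and b_i = <f, φ_i>, with φ_0 = 1, φ_1 = x, φ_2 = x^2.
G =
  [2, 0, 2/3]
  [0, 2/3, 0]
  [2/3, 0, 2/5],
b = (16/3, -8/5, 8/5).
Solving gives a_0 = 3, a_1 = -12/5, a_2 = -1, so
  g(x) = -x^2 - 12*x/5 + 3.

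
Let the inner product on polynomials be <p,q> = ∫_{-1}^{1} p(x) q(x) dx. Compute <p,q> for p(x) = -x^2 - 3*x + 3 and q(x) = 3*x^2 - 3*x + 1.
<p,q> = 242/15

Expand the product: p(x)·q(x) = -3*x^4 - 6*x^3 + 17*x^2 - 12*x + 3.
∫_{-1}^{1} of each monomial x^k gives [2/(k+1) if k even, 0 if k odd]. Integrating term-by-term (or equivalently evaluating the antiderivative F(x) = -3*x^5/5 - 3*x^4/2 + 17*x^3/3 - 6*x^2 + 3*x at the endpoints):
  F(1) − F(−1) = 17/30 − (-467/30) = 242/15.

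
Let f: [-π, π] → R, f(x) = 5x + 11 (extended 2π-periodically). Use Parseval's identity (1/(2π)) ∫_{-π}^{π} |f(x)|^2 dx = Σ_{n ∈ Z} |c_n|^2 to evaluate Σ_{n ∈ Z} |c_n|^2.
Σ |c_n|^2 = 25π^2/3 + 121

Expand and integrate term by term over [-π, π]:
  ∫ (5x)^2 dx = 25·(2π^3/3); ∫ 2·5·(11)·x dx = 0 (odd integrand); ∫ 11^2 dx = 121·2π.
So (1/(2π)) ∫_{-π}^{π} (5x + 11)^2 dx = 25π^2/3 + 121 = 25π^2/3 + 121.
Parseval ⇒ Σ |c_n|^2 = 25π^2/3 + 121.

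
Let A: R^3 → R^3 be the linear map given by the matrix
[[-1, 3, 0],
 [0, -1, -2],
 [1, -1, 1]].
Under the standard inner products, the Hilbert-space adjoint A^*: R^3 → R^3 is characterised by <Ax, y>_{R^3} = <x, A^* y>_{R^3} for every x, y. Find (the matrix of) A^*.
A^* = A^T =
[[-1, 0, 1],
 [3, -1, -1],
 [0, -2, 1]]

For real matrices with standard dot products, the defining identity <Ax, y> = <x, A^* y> gives (Ax)^T y = x^T (A^*) y, i.e. x^T A^T y = x^T (A^*) y. Since this holds for all x, y, we must have A^* = A^T. Therefore
A^* =
[[-1, 0, 1],
 [3, -1, -1],
 [0, -2, 1]].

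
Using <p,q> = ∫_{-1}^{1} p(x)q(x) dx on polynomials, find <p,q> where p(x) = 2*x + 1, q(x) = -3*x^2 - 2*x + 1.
<p,q> = -8/3

Expand the product: p(x)·q(x) = -6*x^3 - 7*x^2 + 1.
∫_{-1}^{1} of each monomial x^k gives [2/(k+1) if k even, 0 if k odd]. Integrating term-by-term (or equivalently evaluating the antiderivative F(x) = -3*x^4/2 - 7*x^3/3 + x at the endpoints):
  F(1) − F(−1) = -17/6 − (-1/6) = -8/3.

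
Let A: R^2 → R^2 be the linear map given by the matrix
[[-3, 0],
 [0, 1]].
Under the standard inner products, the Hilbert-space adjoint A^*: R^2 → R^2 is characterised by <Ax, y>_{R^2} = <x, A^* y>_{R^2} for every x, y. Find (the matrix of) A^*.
A^* = A^T =
[[-3, 0],
 [0, 1]]

For real matrices with standard dot products, the defining identity <Ax, y> = <x, A^* y> gives (Ax)^T y = x^T (A^*) y, i.e. x^T A^T y = x^T (A^*) y. Since this holds for all x, y, we must have A^* = A^T. Therefore
A^* =
[[-3, 0],
 [0, 1]].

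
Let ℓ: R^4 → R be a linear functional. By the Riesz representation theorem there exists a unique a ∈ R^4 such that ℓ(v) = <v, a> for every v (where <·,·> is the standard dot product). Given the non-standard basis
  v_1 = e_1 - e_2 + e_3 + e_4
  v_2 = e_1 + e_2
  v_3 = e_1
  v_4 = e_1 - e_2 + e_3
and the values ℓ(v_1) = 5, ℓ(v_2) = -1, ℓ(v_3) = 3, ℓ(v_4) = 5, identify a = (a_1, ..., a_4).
a = (3, -4, -2, 0)

Write a = (a_1, ..., a_4) in the standard basis. For each basis vector v_i, ℓ(v_i) = <v_i, a> is a linear equation in the a_j's. Collect the n equations into a matrix system V a = ℓ, where row i of V is v_i (expressed in the standard basis). Since V is invertible (lower-triangular with 1s on the diagonal, up to permutation), solve by back-substitution:
  V =
[[1, -1, 1, 1],
 [1, 1, 0, 0],
 [1, 0, 0, 0],
 [1, -1, 1, 0]]
  V a = (5, -1, 3, 5)
Solving gives a = (3, -4, -2, 0).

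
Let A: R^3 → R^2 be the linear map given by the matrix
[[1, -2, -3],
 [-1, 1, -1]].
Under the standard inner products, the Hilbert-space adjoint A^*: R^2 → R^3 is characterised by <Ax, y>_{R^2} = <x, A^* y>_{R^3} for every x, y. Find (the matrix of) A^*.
A^* = A^T =
[[1, -1],
 [-2, 1],
 [-3, -1]]

For real matrices with standard dot products, the defining identity <Ax, y> = <x, A^* y> gives (Ax)^T y = x^T (A^*) y, i.e. x^T A^T y = x^T (A^*) y. Since this holds for all x, y, we must have A^* = A^T. Therefore
A^* =
[[1, -1],
 [-2, 1],
 [-3, -1]].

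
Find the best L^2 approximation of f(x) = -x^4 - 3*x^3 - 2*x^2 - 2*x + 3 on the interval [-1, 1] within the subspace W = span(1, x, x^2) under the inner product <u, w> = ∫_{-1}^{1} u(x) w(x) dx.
g(x) = -20*x^2/7 - 19*x/5 + 108/35

The best approximation g ∈ W is the orthogonal projection of f onto W. Writing g = a_0 + a_1 x + a_2 x^2, the coefficients solve the normal equations G · a = b where
  G_{ij} = <φ_i, φ_j> and b_i = <f, φ_i>, with φ_0 = 1, φ_1 = x, φ_2 = x^2.
G =
  [2, 0, 2/3]
  [0, 2/3, 0]
  [2/3, 0, 2/5],
b = (64/15, -38/15, 32/35).
Solving gives a_0 = 108/35, a_1 = -19/5, a_2 = -20/7, so
  g(x) = -20*x^2/7 - 19*x/5 + 108/35.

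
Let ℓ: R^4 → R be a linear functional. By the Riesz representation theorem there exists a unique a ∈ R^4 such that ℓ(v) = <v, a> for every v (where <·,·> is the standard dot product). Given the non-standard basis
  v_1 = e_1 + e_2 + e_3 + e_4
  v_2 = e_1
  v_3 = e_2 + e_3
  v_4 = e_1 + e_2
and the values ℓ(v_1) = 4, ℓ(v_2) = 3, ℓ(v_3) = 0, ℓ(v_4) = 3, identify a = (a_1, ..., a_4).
a = (3, 0, 0, 1)

Write a = (a_1, ..., a_4) in the standard basis. For each basis vector v_i, ℓ(v_i) = <v_i, a> is a linear equation in the a_j's. Collect the n equations into a matrix system V a = ℓ, where row i of V is v_i (expressed in the standard basis). Since V is invertible (lower-triangular with 1s on the diagonal, up to permutation), solve by back-substitution:
  V =
[[1, 1, 1, 1],
 [1, 0, 0, 0],
 [0, 1, 1, 0],
 [1, 1, 0, 0]]
  V a = (4, 3, 0, 3)
Solving gives a = (3, 0, 0, 1).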